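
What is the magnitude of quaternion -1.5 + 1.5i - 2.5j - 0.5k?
√11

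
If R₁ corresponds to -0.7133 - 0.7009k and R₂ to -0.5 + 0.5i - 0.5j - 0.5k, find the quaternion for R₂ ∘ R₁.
0.0062 - 0.0062i + 0.7071j + 0.7071k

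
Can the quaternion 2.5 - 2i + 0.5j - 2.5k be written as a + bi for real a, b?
No. The quaternion 2.5 - 2i + 0.5j - 2.5k has j-coefficient y = 0.5 and k-coefficient z = -2.5, not both zero, so it does not lie in the complex subalgebra spanned by 1 and i.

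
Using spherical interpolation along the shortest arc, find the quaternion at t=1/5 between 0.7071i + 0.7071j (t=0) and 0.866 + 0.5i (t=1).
0.2218 + 0.7505i + 0.6225j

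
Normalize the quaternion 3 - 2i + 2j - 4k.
0.5222 - 0.3482i + 0.3482j - 0.6963k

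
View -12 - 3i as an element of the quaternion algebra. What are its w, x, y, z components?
-12 - 3i + 0j + 0k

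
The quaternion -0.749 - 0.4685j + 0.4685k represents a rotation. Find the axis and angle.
axis = (0, -√2/2, √2/2), θ = 277°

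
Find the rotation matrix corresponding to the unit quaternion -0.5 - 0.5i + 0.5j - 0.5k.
[[0, -1, 0], [0, 0, -1], [1, 0, 0]]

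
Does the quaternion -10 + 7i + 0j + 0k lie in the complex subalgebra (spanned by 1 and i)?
Yes. The quaternion -10 + 7i has j- and k-coefficients y = z = 0, so it lies in the complex subalgebra spanned by 1 and i.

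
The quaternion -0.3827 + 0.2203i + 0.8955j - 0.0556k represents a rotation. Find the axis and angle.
axis = (0.2385, 0.9693, -0.0602), θ = 5π/4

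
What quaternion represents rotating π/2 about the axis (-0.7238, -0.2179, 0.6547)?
0.7071 - 0.5118i - 0.1541j + 0.4629k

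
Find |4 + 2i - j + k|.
√22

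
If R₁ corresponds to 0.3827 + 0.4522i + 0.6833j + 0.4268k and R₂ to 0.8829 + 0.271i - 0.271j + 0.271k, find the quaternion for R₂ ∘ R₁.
0.2849 + 0.2021i + 0.5065j + 0.7883k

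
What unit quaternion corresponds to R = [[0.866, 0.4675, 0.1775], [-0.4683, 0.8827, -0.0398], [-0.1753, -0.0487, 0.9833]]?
0.9659 - 0.0023i + 0.0913j - 0.2422k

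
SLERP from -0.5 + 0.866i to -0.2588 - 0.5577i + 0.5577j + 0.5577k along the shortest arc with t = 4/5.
0.0998 + 0.7127i - 0.491j - 0.491k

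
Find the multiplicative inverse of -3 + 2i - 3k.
-0.1364 - 0.0909i + 0.1364k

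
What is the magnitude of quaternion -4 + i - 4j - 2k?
√37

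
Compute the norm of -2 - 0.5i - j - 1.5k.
2.739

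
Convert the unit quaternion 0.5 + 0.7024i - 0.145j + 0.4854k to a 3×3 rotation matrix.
[[0.4867, -0.6891, 0.5369], [0.2817, -0.458, -0.8432], [0.8269, 0.5616, -0.0288]]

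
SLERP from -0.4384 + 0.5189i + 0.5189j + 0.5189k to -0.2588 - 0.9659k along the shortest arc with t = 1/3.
-0.2281 + 0.3966i + 0.3966j + 0.7958k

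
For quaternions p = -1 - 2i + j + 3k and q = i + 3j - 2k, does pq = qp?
No: pq = 5 - 12i - 4j - 5k ≠ 5 + 10i - 2j + 9k = qp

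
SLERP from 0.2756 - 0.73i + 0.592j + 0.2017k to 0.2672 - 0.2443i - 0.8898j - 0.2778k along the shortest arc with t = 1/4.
0.1473 - 0.5393i + 0.7873j + 0.2601k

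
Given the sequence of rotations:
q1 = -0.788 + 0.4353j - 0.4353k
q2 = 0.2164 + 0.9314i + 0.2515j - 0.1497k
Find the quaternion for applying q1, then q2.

q2 · q1 = -0.3452 - 0.7783i + 0.3015j + 0.4292k
-0.3452 - 0.7783i + 0.3015j + 0.4292k


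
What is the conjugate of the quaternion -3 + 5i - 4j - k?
-3 - 5i + 4j + k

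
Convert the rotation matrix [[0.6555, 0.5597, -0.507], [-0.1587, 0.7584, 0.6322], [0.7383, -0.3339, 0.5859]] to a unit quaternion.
0.866 - 0.2789i - 0.3595j - 0.2074k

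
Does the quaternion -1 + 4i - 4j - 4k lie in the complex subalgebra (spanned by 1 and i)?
No. The quaternion -1 + 4i - 4j - 4k has j-coefficient y = -4 and k-coefficient z = -4, not both zero, so it does not lie in the complex subalgebra spanned by 1 and i.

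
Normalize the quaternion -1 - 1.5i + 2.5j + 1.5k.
-0.2917 - 0.4376i + 0.7293j + 0.4376k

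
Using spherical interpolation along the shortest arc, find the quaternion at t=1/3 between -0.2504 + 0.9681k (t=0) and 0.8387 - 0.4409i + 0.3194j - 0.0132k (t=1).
-0.574 + 0.1962i - 0.1421j + 0.7822k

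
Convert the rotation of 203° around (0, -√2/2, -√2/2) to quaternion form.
-0.1994 - 0.6929j - 0.6929k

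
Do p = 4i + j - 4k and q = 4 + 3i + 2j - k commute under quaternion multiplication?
No: pq = -18 + 23i - 4j - 11k ≠ -18 + 9i + 12j - 21k = qp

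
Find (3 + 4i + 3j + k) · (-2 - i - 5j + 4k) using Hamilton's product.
9 + 6i - 38j - 7k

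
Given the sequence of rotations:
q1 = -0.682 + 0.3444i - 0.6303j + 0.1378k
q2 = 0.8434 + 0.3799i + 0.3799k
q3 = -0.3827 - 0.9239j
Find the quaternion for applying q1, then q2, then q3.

q2 · q1 = -0.7584 + 0.2708i - 0.4531j - 0.3823k
q3 · q2 · q1 = -0.1284 + 0.2496i + 0.8741j + 0.3965k
-0.1284 + 0.2496i + 0.8741j + 0.3965k


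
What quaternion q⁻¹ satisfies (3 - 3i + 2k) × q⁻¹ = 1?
0.1364 + 0.1364i - 0.0909k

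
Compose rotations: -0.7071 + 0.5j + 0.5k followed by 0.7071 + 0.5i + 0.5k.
-0.75 - 0.6036i + 0.1036j + 0.25k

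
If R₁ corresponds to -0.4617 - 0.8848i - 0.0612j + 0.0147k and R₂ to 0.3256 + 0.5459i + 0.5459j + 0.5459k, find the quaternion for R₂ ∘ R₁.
0.3581 - 0.4987i - 0.763j + 0.2023k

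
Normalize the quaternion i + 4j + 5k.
0.1543i + 0.6172j + 0.7715k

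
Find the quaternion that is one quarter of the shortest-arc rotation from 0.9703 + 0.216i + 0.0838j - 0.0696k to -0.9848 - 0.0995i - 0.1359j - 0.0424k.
0.9766 + 0.1873i + 0.0971j - 0.0417k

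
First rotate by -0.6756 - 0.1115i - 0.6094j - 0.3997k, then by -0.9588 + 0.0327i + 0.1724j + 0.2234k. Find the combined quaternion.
0.8458 + 0.152i + 0.456j + 0.2316k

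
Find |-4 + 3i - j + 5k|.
√51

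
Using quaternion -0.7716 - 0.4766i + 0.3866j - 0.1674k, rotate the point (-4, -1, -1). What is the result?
(-1.516, 0.816, -3.878)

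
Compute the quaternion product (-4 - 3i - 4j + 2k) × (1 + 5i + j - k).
17 - 21i - j + 23k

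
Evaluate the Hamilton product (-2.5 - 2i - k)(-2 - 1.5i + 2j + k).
3 + 9.75i - 1.5j - 4.5k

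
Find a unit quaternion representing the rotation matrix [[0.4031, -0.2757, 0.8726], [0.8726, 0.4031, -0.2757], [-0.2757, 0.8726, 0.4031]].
0.7432 + 0.3863i + 0.3863j + 0.3863k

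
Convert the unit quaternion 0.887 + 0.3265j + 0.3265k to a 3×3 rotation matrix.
[[0.5736, -0.5792, 0.5792], [0.5792, 0.7868, 0.2132], [-0.5792, 0.2132, 0.7868]]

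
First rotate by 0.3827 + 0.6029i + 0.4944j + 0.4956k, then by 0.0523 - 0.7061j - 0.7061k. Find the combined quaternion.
0.7191 + 0.0307i - 0.6701j + 0.1814k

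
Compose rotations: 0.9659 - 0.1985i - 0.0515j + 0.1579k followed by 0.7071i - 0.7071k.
0.252 + 0.6466i + 0.0287j - 0.7194k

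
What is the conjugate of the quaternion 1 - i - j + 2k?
1 + i + j - 2k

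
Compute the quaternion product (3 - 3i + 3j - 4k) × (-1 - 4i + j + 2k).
-10 + i + 22j + 19k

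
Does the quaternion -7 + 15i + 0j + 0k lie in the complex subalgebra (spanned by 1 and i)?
Yes. The quaternion -7 + 15i has j- and k-coefficients y = z = 0, so it lies in the complex subalgebra spanned by 1 and i.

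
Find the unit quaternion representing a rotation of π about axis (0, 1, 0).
j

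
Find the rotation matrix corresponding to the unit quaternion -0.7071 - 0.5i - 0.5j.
[[0.5, 0.5, 0.7071], [0.5, 0.5, -0.7071], [-0.7071, 0.7071, 0]]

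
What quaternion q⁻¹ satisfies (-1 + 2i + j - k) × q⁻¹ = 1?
-0.1429 - 0.2857i - 0.1429j + 0.1429k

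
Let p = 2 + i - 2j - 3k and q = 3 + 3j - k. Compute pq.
9 + 14i + j - 8k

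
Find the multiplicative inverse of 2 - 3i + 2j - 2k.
0.0952 + 0.1429i - 0.0952j + 0.0952k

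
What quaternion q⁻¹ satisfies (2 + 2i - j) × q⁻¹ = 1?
0.2222 - 0.2222i + 0.1111j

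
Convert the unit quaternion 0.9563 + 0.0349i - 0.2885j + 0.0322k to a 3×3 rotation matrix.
[[0.8315, -0.0817, -0.5495], [0.0414, 0.9955, -0.0853], [0.554, 0.0482, 0.8311]]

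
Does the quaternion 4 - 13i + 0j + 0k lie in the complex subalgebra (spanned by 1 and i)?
Yes. The quaternion 4 - 13i has j- and k-coefficients y = z = 0, so it lies in the complex subalgebra spanned by 1 and i.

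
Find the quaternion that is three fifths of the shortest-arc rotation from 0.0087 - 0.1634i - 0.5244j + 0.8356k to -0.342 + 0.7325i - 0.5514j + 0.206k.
-0.2394 + 0.4404i - 0.6554j + 0.5649k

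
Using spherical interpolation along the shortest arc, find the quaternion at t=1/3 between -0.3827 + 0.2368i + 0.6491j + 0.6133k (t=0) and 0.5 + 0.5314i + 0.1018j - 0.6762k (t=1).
-0.4948 - 0.0375i + 0.451j + 0.7419k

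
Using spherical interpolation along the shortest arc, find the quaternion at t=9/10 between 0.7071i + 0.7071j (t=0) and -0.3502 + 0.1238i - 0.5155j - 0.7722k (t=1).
0.3343 - 0.0235i + 0.5868j + 0.7371k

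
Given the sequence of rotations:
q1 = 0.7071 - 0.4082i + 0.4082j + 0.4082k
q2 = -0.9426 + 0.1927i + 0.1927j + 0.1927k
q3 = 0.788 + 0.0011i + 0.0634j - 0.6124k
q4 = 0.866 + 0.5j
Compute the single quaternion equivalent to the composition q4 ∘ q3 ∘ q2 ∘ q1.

q2 · q1 = -0.7452 + 0.521i - 0.4058j - 0.0912k
q3 · q2 · q1 = -0.6179 + 0.1554i - 0.686j + 0.351k
q4 · q3 · q2 · q1 = -0.1921 + 0.3101i - 0.903j + 0.2263k
-0.1921 + 0.3101i - 0.903j + 0.2263k


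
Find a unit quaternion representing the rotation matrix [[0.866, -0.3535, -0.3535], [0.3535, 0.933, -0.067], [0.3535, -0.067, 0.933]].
0.9659 - 0.183j + 0.183k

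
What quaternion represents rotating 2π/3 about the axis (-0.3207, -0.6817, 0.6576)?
0.5 - 0.2777i - 0.5904j + 0.5695k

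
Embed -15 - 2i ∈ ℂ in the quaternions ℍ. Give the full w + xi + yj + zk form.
-15 - 2i + 0j + 0k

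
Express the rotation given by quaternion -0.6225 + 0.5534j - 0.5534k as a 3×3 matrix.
[[-0.225, -0.689, -0.689], [0.689, 0.3875, -0.6125], [0.689, -0.6125, 0.3875]]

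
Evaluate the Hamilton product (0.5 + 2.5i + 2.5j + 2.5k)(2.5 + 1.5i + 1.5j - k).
-3.75 + 0.75i + 13.25j + 5.75k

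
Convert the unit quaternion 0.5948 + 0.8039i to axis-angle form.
axis = (1, 0, 0), θ = 107°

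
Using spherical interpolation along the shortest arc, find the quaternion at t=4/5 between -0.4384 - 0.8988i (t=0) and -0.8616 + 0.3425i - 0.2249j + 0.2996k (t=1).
-0.9352 + 0.0537i - 0.2102j + 0.28k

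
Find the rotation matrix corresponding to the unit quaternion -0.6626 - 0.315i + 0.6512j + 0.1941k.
[[0.0765, -0.153, -0.9853], [-0.6675, 0.7262, -0.1646], [0.7407, 0.6702, -0.0466]]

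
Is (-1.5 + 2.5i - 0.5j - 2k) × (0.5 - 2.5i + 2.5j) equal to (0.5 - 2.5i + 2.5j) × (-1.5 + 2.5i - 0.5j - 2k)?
No: pq = 6.75 + 10i + j + 4k ≠ 6.75 - 9j - 6k = qp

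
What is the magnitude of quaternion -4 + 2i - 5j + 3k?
√54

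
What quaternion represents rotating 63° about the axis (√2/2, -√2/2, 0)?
0.8526 + 0.3695i - 0.3695j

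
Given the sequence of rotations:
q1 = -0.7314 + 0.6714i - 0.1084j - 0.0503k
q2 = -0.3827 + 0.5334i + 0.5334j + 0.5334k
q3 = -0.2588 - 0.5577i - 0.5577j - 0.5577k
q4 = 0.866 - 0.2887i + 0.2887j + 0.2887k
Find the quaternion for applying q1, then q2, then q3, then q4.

q2 · q1 = 0.0064 - 0.6161i + 0.0363j - 0.7868k
q3 · q2 · q1 = -0.7638 + 0.6149i - 0.1082j - 0.1638k
q4 · q3 · q2 · q1 = -0.4054 + 0.737i - 0.184j - 0.5086k
-0.4054 + 0.737i - 0.184j - 0.5086k


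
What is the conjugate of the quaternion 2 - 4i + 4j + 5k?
2 + 4i - 4j - 5k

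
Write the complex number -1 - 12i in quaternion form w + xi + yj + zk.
-1 - 12i + 0j + 0k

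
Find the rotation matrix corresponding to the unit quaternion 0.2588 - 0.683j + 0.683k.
[[-0.866, -0.3535, -0.3535], [0.3535, 0.067, -0.933], [0.3535, -0.933, 0.067]]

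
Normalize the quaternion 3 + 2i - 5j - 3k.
0.4376 + 0.2917i - 0.7293j - 0.4376k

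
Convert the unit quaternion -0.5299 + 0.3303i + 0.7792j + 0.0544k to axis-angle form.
axis = (0.3895, 0.9188, 0.0641), θ = 244°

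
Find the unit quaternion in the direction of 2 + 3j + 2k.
0.4851 + 0.7276j + 0.4851k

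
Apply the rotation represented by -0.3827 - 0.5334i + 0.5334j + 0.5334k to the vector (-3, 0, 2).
(-1.54, 3.253, 0.206)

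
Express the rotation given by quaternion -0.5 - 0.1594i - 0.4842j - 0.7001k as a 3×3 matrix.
[[-0.4492, -0.5457, 0.7074], [0.8545, -0.0311, 0.5186], [-0.261, 0.8374, 0.4803]]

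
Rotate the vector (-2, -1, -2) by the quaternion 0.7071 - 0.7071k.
(-1, 2, -2)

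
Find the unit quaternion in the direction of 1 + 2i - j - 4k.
0.2132 + 0.4264i - 0.2132j - 0.8528k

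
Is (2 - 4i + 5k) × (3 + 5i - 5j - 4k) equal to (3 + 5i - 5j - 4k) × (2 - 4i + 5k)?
No: pq = 46 + 23i - j + 27k ≠ 46 - 27i - 19j - 13k = qp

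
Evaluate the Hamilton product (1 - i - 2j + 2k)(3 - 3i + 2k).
-4 - 10i - 10j + 2k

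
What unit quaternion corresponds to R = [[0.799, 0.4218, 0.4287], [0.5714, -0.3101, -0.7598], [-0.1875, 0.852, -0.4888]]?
0.5 + 0.8059i + 0.3081j + 0.0748k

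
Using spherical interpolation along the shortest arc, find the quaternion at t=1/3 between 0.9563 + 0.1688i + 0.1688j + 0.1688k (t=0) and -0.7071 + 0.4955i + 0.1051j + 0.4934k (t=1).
0.9915 - 0.0708i + 0.0839j - 0.07k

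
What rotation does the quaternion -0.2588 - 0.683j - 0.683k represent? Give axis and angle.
axis = (0, -√2/2, -√2/2), θ = 7π/6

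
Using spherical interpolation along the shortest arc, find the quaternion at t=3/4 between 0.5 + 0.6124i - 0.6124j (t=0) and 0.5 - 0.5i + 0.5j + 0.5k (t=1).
-0.2617 + 0.6144i - 0.6144j - 0.4202k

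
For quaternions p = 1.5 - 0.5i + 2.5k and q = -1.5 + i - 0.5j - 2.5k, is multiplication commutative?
No: pq = 4.5 + 3.5i + 0.5j - 7.25k ≠ 4.5 + i - 2j - 7.75k = qp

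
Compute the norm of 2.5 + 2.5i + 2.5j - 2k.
4.77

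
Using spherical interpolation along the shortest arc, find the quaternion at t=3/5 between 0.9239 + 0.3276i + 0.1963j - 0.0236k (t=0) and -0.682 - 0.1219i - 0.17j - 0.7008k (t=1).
0.8466 + 0.2228i + 0.1961j + 0.4419k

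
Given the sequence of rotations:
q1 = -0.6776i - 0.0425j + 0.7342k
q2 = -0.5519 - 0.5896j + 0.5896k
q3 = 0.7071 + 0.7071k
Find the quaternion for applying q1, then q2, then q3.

q2 · q1 = -0.4579 - 0.0339i - 0.3761j - 0.8047k
q3 · q2 · q1 = 0.2452 + 0.242i - 0.2899j - 0.8928k
0.2452 + 0.242i - 0.2899j - 0.8928k


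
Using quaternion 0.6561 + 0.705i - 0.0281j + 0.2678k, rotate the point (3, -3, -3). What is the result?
(2.716, 4.168, -1.5)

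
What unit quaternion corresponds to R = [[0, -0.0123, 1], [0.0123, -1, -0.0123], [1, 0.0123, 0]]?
0.0087 + 0.7071i + 0.7071k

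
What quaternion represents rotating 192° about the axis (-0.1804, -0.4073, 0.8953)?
-0.1045 - 0.1794i - 0.4051j + 0.8904k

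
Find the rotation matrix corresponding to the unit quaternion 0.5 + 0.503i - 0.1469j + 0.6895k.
[[0.006, -0.8373, 0.5467], [0.5417, -0.4568, -0.7056], [0.8405, 0.3004, 0.4508]]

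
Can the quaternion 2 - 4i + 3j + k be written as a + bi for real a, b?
No. The quaternion 2 - 4i + 3j + k has j-coefficient y = 3 and k-coefficient z = 1, not both zero, so it does not lie in the complex subalgebra spanned by 1 and i.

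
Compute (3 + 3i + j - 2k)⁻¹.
0.1304 - 0.1304i - 0.0435j + 0.087k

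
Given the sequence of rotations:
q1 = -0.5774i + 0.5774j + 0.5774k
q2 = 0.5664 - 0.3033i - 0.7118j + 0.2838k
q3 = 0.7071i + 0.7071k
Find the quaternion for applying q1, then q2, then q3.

q2 · q1 = 0.072 - 0.9019i + 0.3383j - 0.2591k
q3 · q2 · q1 = 0.8209 - 0.1883i - 0.4545j + 0.2901k
0.8209 - 0.1883i - 0.4545j + 0.2901k


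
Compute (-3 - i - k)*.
-3 + i + k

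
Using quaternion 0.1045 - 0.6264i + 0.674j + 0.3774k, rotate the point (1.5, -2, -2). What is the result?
(2.22, -2.288, -0.29)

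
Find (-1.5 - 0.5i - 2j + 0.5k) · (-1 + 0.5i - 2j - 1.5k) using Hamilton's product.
-1.5 + 3.75i + 4.5j + 3.75k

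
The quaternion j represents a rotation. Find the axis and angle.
axis = (0, 1, 0), θ = π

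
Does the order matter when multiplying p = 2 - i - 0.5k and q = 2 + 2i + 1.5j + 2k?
Yes: pq = 7 + 2.75i + 4j + 1.5k ≠ 7 + 1.25i + 2j + 4.5k = qp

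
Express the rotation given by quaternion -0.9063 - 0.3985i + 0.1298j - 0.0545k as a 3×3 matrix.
[[0.9604, -0.2022, -0.1918], [-0.0047, 0.6765, -0.7365], [0.2787, 0.7082, 0.6487]]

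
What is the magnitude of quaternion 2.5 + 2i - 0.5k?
3.24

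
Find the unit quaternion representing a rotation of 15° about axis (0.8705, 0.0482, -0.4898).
0.9914 + 0.1136i + 0.0063j - 0.0639k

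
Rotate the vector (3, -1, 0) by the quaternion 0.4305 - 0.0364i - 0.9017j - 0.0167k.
(-1.96, -0.843, 2.334)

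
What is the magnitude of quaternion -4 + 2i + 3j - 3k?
√38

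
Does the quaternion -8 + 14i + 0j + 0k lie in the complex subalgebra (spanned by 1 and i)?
Yes. The quaternion -8 + 14i has j- and k-coefficients y = z = 0, so it lies in the complex subalgebra spanned by 1 and i.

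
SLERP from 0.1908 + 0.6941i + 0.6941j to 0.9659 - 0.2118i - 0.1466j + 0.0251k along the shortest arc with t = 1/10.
0.0415 + 0.7114i + 0.7016j - 0.0038k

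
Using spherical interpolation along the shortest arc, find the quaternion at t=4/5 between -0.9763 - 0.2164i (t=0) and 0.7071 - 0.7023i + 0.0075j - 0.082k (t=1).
-0.8337 + 0.5478i - 0.0064j + 0.0699k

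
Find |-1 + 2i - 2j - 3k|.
√18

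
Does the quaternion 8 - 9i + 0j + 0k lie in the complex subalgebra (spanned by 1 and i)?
Yes. The quaternion 8 - 9i has j- and k-coefficients y = z = 0, so it lies in the complex subalgebra spanned by 1 and i.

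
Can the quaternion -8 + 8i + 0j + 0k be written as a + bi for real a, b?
Yes. The quaternion -8 + 8i has j- and k-coefficients y = z = 0, so it lies in the complex subalgebra spanned by 1 and i.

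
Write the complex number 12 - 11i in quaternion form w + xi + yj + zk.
12 - 11i + 0j + 0k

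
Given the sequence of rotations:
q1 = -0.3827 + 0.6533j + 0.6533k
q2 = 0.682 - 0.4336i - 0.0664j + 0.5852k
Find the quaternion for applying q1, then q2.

q2 · q1 = -0.5999 - 0.2598i + 0.7542j - 0.0617k
-0.5999 - 0.2598i + 0.7542j - 0.0617k


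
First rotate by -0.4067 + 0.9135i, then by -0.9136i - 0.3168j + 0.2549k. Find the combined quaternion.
0.8346 + 0.3716i + 0.3617j + 0.1857k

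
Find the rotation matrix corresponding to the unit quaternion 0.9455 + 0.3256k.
[[0.788, -0.6157, 0], [0.6157, 0.788, 0], [0, 0, 1]]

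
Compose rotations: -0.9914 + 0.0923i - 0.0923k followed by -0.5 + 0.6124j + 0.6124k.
0.5522 - 0.1027i - 0.5506j - 0.6175k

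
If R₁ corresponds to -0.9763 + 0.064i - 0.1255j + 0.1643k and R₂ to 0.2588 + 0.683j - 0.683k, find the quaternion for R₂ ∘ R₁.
-0.0547 + 0.0431i - 0.743j + 0.6656k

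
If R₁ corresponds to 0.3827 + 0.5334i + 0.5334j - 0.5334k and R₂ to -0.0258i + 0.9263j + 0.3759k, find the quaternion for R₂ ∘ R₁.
-0.2798 - 0.7045i + 0.5412j - 0.364k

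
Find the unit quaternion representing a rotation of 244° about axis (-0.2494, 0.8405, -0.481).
-0.5299 - 0.2115i + 0.7128j - 0.4079k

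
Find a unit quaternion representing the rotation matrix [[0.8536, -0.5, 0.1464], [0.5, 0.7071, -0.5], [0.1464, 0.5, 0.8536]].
0.9239 + 0.2706i + 0.2706k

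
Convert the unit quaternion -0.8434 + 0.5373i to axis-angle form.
axis = (1, 0, 0), θ = 295°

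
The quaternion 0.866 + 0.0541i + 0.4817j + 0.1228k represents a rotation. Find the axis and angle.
axis = (0.1082, 0.9633, 0.2456), θ = π/3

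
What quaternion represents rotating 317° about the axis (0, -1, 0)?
-0.9304 - 0.3665j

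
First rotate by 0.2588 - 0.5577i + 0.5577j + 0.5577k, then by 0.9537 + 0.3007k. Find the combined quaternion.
0.0791 - 0.6996i + 0.3642j + 0.6097k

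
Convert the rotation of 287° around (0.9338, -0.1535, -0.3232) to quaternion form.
-0.8039 + 0.5554i - 0.0913j - 0.1922k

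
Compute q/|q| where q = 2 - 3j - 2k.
0.4851 - 0.7276j - 0.4851k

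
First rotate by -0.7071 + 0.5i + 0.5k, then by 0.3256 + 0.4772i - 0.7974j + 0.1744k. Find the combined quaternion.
-0.556 - 0.5733i + 0.4124j + 0.4382k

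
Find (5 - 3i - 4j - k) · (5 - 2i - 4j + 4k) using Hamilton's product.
7 - 45i - 26j + 19k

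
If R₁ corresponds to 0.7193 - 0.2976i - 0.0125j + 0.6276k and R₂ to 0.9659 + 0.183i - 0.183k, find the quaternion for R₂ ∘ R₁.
0.8641 - 0.1581i - 0.0725j + 0.4723k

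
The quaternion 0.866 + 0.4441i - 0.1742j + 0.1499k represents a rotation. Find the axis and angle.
axis = (0.8881, -0.3484, 0.2998), θ = π/3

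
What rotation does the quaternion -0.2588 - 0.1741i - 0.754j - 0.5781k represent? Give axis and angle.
axis = (-0.1802, -0.7806, -0.5985), θ = 7π/6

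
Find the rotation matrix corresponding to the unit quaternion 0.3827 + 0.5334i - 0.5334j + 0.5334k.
[[-0.1381, -0.9773, 0.1608], [-0.1608, -0.1381, -0.9773], [0.9773, -0.1608, -0.1381]]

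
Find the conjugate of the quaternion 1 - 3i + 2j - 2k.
1 + 3i - 2j + 2k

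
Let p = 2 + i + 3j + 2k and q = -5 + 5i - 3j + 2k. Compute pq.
-10 + 17i - 13j - 24k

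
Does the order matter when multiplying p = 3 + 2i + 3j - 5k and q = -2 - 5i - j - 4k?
Yes: pq = -13 - 36i + 24j + 11k ≠ -13 - 2i - 42j - 15k = qp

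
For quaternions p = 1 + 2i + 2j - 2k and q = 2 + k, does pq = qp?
No: pq = 4 + 6i + 2j - 3k ≠ 4 + 2i + 6j - 3k = qp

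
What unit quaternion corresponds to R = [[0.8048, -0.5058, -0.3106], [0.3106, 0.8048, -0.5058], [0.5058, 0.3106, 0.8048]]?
0.9239 + 0.2209i - 0.2209j + 0.2209k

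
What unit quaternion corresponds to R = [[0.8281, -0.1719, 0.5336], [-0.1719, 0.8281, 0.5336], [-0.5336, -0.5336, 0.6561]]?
0.91 - 0.2932i + 0.2932j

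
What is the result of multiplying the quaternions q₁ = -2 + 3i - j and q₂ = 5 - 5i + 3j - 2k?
8 + 27i - 5j + 8k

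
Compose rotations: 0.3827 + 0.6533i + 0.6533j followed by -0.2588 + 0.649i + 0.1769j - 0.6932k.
-0.6386 + 0.5322i - 0.5542j + 0.0431k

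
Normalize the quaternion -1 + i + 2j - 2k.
-0.3162 + 0.3162i + 0.6325j - 0.6325k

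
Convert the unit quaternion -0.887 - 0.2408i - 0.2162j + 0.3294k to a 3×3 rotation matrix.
[[0.6895, 0.6885, 0.2249], [-0.4802, 0.667, -0.5696], [-0.5422, 0.2847, 0.7905]]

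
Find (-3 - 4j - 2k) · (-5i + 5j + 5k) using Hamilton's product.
30 + 5i - 5j - 35k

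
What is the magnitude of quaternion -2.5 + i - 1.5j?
3.082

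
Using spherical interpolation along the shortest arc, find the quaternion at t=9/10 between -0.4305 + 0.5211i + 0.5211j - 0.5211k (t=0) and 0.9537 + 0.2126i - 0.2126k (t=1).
-0.9797 - 0.1319i + 0.073j + 0.1319k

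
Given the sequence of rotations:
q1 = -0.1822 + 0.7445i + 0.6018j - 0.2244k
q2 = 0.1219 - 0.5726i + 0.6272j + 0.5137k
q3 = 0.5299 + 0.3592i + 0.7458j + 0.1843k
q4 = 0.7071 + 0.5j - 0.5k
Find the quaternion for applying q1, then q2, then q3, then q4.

q2 · q1 = 0.1419 - 0.2548i + 0.213j - 0.9325k
q3 · q2 · q1 = 0.1797 - 0.8188i + 0.5067j - 0.2014k
q4 · q3 · q2 · q1 = -0.227 - 0.4263i + 0.8575j + 0.1771k
-0.227 - 0.4263i + 0.8575j + 0.1771k


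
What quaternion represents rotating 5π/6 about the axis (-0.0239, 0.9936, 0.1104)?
0.2588 - 0.0231i + 0.9597j + 0.1066k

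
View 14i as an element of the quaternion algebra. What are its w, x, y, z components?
0 + 14i + 0j + 0k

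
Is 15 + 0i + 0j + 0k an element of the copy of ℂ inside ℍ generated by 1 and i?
Yes. The quaternion 15 has j- and k-coefficients y = z = 0, so it lies in the complex subalgebra spanned by 1 and i.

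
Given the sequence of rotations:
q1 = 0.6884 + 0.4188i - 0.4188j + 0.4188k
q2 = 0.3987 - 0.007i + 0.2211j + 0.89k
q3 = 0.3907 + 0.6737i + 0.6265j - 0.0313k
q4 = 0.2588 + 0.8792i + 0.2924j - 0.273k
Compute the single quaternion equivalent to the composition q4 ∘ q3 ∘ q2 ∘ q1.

q2 · q1 = -0.0027 + 0.6275i + 0.3609j + 0.69k
q3 · q2 · q1 = -0.6283 + 0.6869i - 0.3452j + 0.1197k
q4 · q3 · q2 · q1 = -0.6329 - 0.4339i - 0.5658j - 0.3018k
-0.6329 - 0.4339i - 0.5658j - 0.3018k


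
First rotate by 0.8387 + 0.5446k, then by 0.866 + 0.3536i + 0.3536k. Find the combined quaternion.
0.5337 + 0.2966i - 0.1926j + 0.7682k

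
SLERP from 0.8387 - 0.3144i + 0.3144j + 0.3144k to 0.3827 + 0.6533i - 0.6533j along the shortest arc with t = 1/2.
0.3089 - 0.6555i + 0.6555j + 0.213k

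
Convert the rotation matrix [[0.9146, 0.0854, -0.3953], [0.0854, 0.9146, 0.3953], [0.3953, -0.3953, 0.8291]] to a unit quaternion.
0.9563 - 0.2067i - 0.2067j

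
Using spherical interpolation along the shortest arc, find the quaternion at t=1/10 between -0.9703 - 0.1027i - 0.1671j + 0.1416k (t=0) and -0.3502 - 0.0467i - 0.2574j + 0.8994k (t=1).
-0.9472 - 0.1014i - 0.1868j + 0.24k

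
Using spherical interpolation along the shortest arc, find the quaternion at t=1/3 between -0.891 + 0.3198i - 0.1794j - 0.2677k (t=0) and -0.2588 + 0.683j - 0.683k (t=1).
-0.8115 + 0.2512i + 0.1536j - 0.5048k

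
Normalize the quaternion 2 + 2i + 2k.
0.5774 + 0.5774i + 0.5774k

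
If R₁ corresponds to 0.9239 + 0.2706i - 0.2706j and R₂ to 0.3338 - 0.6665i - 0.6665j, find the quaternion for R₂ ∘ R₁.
0.3084 - 0.5255i - 0.7061j + 0.3607k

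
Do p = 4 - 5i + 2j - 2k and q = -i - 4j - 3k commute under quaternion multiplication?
No: pq = -3 - 18i - 29j + 10k ≠ -3 + 10i - 3j - 34k = qp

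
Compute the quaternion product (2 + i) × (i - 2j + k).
-1 + 2i - 5j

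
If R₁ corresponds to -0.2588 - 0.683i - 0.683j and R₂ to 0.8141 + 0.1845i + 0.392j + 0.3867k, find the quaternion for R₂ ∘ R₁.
0.1831 - 0.3397i - 0.9216j + 0.0416k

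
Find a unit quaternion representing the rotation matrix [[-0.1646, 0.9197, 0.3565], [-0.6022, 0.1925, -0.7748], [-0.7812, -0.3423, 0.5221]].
0.6225 + 0.1737i + 0.4569j - 0.6112k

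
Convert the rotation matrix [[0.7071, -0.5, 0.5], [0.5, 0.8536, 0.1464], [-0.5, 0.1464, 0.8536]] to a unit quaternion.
0.9239 + 0.2706j + 0.2706k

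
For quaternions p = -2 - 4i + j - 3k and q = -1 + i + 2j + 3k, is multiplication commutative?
No: pq = 13 + 11i + 4j - 12k ≠ 13 - 7i - 14j + 6k = qp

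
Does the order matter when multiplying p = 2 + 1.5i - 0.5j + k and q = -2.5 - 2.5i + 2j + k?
Yes: pq = -1.25 - 11.25i + 1.25j + 1.25k ≠ -1.25 - 6.25i + 9.25j - 2.25k = qp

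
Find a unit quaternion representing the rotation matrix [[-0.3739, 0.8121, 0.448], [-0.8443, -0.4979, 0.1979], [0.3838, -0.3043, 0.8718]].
-0.5 + 0.2511i - 0.0321j + 0.8282k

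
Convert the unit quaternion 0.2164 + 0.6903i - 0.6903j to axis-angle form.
axis = (√2/2, -√2/2, 0), θ = 155°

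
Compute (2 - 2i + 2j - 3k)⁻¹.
0.0952 + 0.0952i - 0.0952j + 0.1429k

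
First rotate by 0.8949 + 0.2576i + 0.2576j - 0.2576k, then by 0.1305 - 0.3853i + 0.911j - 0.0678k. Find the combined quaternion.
-0.0361 - 0.5284i + 0.7322j - 0.4282k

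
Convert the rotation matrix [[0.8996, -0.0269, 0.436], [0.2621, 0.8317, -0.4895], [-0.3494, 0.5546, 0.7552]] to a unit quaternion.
0.9336 + 0.2796i + 0.2103j + 0.0774k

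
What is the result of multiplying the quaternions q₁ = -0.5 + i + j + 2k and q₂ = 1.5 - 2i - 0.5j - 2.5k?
6.75 + i + 0.25j + 5.75k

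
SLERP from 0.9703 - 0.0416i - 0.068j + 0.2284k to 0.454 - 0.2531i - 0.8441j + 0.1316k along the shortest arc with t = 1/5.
0.9347 - 0.0953i - 0.2574j + 0.2259k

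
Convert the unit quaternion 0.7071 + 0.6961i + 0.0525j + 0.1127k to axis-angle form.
axis = (0.9844, 0.0742, 0.1594), θ = π/2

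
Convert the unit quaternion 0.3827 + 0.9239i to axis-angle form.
axis = (1, 0, 0), θ = 3π/4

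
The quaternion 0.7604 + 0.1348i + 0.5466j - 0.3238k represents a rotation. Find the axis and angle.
axis = (0.2076, 0.8416, -0.4986), θ = 81°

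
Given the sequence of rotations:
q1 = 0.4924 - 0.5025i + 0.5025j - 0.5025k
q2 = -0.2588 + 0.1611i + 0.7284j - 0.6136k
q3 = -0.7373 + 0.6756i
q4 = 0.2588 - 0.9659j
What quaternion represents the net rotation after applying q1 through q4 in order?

q2 · q1 = -0.7208 + 0.1517i + 0.6179j + 0.2749k
q3 · q2 · q1 = 0.429 - 0.5988i - 0.6413j + 0.2148k
q4 · q3 · q2 · q1 = -0.5084 - 0.3624i - 0.5803j - 0.5228k
-0.5084 - 0.3624i - 0.5803j - 0.5228k


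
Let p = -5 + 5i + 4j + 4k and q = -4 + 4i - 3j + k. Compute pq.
8 - 24i + 10j - 52k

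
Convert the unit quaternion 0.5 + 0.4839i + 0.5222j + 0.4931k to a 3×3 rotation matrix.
[[-0.0317, 0.0123, 0.9994], [0.9985, 0.0454, 0.0311], [-0.045, 0.9989, -0.0137]]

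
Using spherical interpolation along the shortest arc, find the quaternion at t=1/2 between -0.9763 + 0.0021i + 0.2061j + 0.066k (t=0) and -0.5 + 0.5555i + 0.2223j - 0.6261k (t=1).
-0.8541 + 0.3226i + 0.2478j - 0.324k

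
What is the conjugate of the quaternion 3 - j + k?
3 + j - k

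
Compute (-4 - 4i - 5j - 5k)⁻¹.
-0.0488 + 0.0488i + 0.061j + 0.061k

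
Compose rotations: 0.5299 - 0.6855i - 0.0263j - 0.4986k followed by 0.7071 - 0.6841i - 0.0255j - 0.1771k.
-0.1832 - 0.8392i - 0.2518j - 0.4459k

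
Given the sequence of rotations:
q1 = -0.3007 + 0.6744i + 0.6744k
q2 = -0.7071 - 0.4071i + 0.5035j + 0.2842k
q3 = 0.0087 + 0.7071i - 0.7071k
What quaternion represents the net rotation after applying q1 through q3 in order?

q2 · q1 = 0.2955 - 0.0149i + 0.3148j - 0.9019k
q3 · q2 · q1 = -0.6246 + 0.4314i + 0.651j + 0.0058k
-0.6246 + 0.4314i + 0.651j + 0.0058k


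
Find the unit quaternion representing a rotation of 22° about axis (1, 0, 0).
0.9816 + 0.1908i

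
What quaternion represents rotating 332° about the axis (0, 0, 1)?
-0.9703 + 0.2419k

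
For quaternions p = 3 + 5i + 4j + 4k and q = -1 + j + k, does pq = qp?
No: pq = -11 - 5i - 6j + 4k ≠ -11 - 5i + 4j - 6k = qp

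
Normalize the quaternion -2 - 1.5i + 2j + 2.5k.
-0.4924 - 0.3693i + 0.4924j + 0.6155k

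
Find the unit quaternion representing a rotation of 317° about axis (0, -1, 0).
-0.9304 - 0.3665j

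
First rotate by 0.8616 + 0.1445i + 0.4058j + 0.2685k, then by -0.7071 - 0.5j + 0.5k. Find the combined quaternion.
-0.5406 - 0.4393i - 0.6455j + 0.3132k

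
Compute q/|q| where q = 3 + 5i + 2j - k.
0.4804 + 0.8006i + 0.3203j - 0.1601k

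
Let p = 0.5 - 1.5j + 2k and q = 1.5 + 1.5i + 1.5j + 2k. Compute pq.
-1 - 5.25i + 1.5j + 6.25k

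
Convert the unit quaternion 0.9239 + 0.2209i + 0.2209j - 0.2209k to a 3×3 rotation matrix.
[[0.8048, 0.5058, 0.3106], [-0.3106, 0.8048, -0.5058], [-0.5058, 0.3106, 0.8048]]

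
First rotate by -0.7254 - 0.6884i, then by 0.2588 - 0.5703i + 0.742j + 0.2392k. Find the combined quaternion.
-0.5803 + 0.2355i - 0.7029j + 0.3373k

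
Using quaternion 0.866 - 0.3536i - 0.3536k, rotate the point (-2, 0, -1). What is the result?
(-1.75, 0.612, -1.25)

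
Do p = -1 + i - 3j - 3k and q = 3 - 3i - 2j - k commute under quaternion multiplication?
No: pq = -9 + 3i + 3j - 19k ≠ -9 + 9i - 17j + 3k = qp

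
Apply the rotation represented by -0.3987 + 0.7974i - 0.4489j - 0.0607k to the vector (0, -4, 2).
(3.58, 2.497, 0.976)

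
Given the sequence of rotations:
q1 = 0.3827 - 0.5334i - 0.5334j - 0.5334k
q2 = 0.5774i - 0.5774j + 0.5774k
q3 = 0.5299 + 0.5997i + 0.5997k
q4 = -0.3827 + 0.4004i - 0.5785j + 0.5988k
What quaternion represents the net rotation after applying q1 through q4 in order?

q2 · q1 = 0.308 + 0.8369i - 0.221j - 0.395k
q3 · q2 · q1 = -0.1018 + 0.7607i + 0.6217j - 0.1571k
q4 · q3 · q2 · q1 = 0.1881 - 0.6133i + 0.3394j + 0.6882k
0.1881 - 0.6133i + 0.3394j + 0.6882k


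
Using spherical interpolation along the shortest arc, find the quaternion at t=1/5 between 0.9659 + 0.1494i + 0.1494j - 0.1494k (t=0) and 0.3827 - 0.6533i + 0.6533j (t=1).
0.9451 - 0.0349i + 0.2972j - 0.1311k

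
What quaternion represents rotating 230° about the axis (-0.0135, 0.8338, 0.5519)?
-0.4226 - 0.0122i + 0.7557j + 0.5002k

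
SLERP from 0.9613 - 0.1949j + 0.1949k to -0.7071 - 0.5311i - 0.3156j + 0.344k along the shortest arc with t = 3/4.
0.853 + 0.4293i + 0.1981j - 0.221k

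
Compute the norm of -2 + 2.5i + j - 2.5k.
4.183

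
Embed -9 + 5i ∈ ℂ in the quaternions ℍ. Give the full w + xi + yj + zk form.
-9 + 5i + 0j + 0k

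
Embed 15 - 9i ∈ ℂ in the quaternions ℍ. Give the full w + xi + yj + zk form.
15 - 9i + 0j + 0k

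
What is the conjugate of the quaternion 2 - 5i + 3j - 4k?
2 + 5i - 3j + 4k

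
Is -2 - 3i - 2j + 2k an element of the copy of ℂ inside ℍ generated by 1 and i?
No. The quaternion -2 - 3i - 2j + 2k has j-coefficient y = -2 and k-coefficient z = 2, not both zero, so it does not lie in the complex subalgebra spanned by 1 and i.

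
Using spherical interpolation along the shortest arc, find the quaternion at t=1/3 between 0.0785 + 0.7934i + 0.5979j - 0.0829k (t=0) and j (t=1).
0.0569 + 0.5751i + 0.8139j - 0.0601k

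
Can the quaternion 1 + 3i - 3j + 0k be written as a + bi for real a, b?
No. The quaternion 1 + 3i - 3j has j-coefficient y = -3 and k-coefficient z = 0, not both zero, so it does not lie in the complex subalgebra spanned by 1 and i.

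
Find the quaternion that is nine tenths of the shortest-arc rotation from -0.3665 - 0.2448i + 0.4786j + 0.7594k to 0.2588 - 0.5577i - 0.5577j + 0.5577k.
0.1981 - 0.5712i - 0.4703j + 0.6429k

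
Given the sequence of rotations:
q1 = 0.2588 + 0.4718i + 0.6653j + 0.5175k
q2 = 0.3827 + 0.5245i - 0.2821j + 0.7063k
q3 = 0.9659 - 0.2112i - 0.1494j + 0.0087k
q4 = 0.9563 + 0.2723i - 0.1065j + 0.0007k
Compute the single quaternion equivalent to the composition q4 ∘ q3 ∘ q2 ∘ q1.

q2 · q1 = -0.3262 - 0.2996i + 0.2434j + 0.8629k
q3 · q2 · q1 = -0.3495 - 0.3515i + 0.4635j + 0.7345k
q4 · q3 · q2 · q1 = -0.1897 - 0.5099i + 0.2802j + 0.7909k
-0.1897 - 0.5099i + 0.2802j + 0.7909k


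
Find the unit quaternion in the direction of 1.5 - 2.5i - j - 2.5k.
0.378 - 0.6299i - 0.252j - 0.6299k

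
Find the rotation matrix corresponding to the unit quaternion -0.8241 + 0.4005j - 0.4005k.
[[0.3584, -0.6601, -0.6601], [0.6601, 0.6792, -0.3208], [0.6601, -0.3208, 0.6792]]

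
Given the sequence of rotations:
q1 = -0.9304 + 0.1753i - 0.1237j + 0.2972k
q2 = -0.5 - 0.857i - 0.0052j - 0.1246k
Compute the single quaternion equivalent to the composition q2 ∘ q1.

q2 · q1 = 0.6518 + 0.6927i + 0.2995j + 0.0743k
0.6518 + 0.6927i + 0.2995j + 0.0743k


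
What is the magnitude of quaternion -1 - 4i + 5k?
√42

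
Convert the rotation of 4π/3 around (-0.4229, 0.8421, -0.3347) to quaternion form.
-0.5 - 0.3662i + 0.7293j - 0.2899k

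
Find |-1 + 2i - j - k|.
√7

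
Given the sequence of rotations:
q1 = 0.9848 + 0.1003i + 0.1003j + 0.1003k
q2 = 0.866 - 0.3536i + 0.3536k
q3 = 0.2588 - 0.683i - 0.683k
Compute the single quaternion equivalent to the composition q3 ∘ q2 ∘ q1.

q2 · q1 = 0.8528 - 0.2968i + 0.1578j + 0.3996k
q3 · q2 · q1 = 0.2909 - 0.5515i + 0.5165j - 0.5868k
0.2909 - 0.5515i + 0.5165j - 0.5868k


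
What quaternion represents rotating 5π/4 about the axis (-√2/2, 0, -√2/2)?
-0.3827 - 0.6533i - 0.6533k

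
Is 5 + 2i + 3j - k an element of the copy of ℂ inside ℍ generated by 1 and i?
No. The quaternion 5 + 2i + 3j - k has j-coefficient y = 3 and k-coefficient z = -1, not both zero, so it does not lie in the complex subalgebra spanned by 1 and i.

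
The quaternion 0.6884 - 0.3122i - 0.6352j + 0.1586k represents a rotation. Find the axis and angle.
axis = (-0.4304, -0.8757, 0.2187), θ = 93°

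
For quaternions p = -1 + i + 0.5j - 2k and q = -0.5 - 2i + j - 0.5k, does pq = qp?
No: pq = 1 + 3.25i + 3.25j + 3.5k ≠ 1 - 0.25i - 5.75j - 0.5k = qp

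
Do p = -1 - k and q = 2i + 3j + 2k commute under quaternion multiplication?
No: pq = 2 + i - 5j - 2k ≠ 2 - 5i - j - 2k = qp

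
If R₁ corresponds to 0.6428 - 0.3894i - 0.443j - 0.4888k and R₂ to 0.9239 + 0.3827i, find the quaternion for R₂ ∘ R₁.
0.7429 - 0.1138i - 0.2222j - 0.6211k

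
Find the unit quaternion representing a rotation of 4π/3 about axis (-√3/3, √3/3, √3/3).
-0.5 - 0.5i + 0.5j + 0.5k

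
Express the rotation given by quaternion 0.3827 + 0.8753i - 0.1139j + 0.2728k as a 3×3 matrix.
[[0.8252, -0.4082, 0.3904], [0.0094, -0.6811, -0.7321], [0.5647, 0.6078, -0.5582]]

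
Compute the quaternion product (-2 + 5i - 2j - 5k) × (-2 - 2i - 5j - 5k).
-21 - 21i + 49j - 9k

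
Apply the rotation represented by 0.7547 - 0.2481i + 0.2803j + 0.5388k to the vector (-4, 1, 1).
(-1.846, -1.724, 3.409)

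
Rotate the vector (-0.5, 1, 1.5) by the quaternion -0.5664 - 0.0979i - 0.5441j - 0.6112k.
(0.688, 0.666, 1.607)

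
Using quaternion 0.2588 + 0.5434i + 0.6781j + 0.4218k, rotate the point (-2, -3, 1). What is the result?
(-0.196, -1.781, -3.285)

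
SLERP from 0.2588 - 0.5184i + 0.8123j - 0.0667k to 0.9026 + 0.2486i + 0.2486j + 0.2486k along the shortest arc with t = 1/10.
0.3668 - 0.4611i + 0.8074j - 0.0305k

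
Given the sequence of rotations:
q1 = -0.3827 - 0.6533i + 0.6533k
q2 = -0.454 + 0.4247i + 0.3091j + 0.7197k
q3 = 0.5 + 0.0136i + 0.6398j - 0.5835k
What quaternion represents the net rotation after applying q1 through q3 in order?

q2 · q1 = -0.019 + 0.336i - 0.8659j - 0.3701k
q3 · q2 · q1 = 0.324 - 0.5743i - 0.6361j - 0.4007k
0.324 - 0.5743i - 0.6361j - 0.4007k


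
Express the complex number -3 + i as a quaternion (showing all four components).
-3 + i + 0j + 0k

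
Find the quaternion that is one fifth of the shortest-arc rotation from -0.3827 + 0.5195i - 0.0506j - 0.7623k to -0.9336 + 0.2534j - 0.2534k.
-0.5471 + 0.4431i + 0.0167j - 0.71k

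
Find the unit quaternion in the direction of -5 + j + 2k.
-0.9129 + 0.1826j + 0.3651k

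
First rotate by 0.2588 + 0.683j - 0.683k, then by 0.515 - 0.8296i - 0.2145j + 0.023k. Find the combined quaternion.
0.2955 - 0.0839i - 0.2704j - 0.9124k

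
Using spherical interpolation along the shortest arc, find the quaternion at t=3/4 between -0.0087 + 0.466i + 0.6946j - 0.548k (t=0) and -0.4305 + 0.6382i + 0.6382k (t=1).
0.3887 - 0.4077i + 0.2583j - 0.7848k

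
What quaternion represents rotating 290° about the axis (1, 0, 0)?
-0.8192 + 0.5736i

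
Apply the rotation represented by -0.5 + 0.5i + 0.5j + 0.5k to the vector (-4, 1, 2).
(1, 2, -4)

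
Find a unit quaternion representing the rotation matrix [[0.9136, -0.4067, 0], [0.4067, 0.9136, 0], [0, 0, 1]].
0.9782 + 0.2079k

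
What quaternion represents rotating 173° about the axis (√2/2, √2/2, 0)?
0.061 + 0.7058i + 0.7058j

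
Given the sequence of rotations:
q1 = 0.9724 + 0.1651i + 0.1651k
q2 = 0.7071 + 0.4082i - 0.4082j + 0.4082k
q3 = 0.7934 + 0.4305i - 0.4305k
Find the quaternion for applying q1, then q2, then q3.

q2 · q1 = 0.5528 + 0.4463i - 0.3969j + 0.5811k
q3 · q2 · q1 = 0.4966 + 0.4212i - 0.7572j + 0.0522k
0.4966 + 0.4212i - 0.7572j + 0.0522k


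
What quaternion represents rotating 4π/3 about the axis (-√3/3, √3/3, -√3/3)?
-0.5 - 0.5i + 0.5j - 0.5k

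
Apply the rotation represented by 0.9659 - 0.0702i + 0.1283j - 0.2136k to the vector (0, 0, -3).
(-0.834, -0.242, -2.872)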